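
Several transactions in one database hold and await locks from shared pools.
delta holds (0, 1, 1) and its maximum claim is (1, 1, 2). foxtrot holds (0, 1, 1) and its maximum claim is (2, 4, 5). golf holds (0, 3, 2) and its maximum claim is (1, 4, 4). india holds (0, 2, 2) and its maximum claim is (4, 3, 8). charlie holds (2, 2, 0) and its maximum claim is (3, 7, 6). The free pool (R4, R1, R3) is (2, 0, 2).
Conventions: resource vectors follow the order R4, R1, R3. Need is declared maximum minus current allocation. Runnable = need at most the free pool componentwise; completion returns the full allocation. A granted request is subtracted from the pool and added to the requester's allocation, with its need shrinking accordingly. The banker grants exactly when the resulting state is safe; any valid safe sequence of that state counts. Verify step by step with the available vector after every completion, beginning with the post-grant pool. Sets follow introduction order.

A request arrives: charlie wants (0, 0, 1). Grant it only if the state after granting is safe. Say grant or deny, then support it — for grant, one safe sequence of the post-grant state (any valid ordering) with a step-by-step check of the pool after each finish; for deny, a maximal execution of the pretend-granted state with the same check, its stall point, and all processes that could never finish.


GRANT: granting preserves safety; a valid post-grant sequence is delta, golf, foxtrot, charlie, india.
Key observation: the grant leaves (2, 0, 1) free — enough for delta, whose release restarts the cascade.
Verifying the post-grant state step by step:
  pool = (2, 0, 1)
  run delta (needs (1, 0, 1), free (2, 0, 1)); after release of (0, 1, 1) the pool is (2, 1, 2)
  run golf (needs (1, 1, 2), free (2, 1, 2)); after release of (0, 3, 2) the pool is (2, 4, 4)
  run foxtrot (needs (2, 3, 4), free (2, 4, 4)); after release of (0, 1, 1) the pool is (2, 5, 5)
  run charlie (needs (1, 5, 5), free (2, 5, 5)); after release of (2, 2, 1) the pool is (4, 7, 6)
  run india (needs (4, 1, 6), free (4, 7, 6)); after release of (0, 2, 2) the pool is (4, 9, 8)


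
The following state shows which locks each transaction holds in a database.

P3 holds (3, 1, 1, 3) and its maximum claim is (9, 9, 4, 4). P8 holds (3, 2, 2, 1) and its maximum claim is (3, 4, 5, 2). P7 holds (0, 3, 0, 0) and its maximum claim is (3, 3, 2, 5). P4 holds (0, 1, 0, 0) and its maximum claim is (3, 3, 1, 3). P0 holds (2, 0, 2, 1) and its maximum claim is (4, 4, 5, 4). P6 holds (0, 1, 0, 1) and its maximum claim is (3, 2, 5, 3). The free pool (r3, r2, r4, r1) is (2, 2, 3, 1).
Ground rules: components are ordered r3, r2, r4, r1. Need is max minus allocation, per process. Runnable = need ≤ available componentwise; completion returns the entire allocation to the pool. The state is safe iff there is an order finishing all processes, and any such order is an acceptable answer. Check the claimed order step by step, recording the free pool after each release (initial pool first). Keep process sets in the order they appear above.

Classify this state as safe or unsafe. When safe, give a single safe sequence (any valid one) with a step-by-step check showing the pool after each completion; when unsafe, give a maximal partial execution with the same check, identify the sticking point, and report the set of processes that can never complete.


The state is UNSAFE.
Key observation: after P8, P6, P4, P0 the pool peaks at (7, 6, 7, 4), and each blocked process is short somewhere: P3 on r2; P7 on r1.
Going as far as possible: P8, P6, P4, P0; after that, nothing fits. Walking it through:
  pool = (2, 2, 3, 1)
  run P8 (needs (0, 2, 3, 1), free (2, 2, 3, 1)); after release of (3, 2, 2, 1) the pool is (5, 4, 5, 2)
  run P6 (needs (3, 1, 5, 2), free (5, 4, 5, 2)); after release of (0, 1, 0, 1) the pool is (5, 5, 5, 3)
  run P4 (needs (3, 2, 1, 3), free (5, 5, 5, 3)); after release of (0, 1, 0, 0) the pool is (5, 6, 5, 3)
  run P0 (needs (2, 4, 3, 3), free (5, 6, 5, 3)); after release of (2, 0, 2, 1) the pool is (7, 6, 7, 4)
  blocked: P3 wants (6, 8, 3, 1), pool (7, 6, 7, 4) — not enough r2
  blocked: P7 wants (3, 0, 2, 5), pool (7, 6, 7, 4) — not enough r1
Never able to finish: P3 and P7.


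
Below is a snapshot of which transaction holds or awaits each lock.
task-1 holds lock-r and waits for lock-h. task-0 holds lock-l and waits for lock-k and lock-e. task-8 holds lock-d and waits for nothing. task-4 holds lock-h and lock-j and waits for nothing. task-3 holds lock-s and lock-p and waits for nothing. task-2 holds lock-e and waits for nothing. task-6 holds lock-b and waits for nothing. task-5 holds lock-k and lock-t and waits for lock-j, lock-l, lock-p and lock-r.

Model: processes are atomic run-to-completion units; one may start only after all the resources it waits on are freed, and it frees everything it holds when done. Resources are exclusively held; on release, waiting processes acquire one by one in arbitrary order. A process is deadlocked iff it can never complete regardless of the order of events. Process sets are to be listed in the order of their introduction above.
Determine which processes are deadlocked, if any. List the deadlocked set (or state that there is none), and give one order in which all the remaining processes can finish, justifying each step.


The deadlocked set is task-0 and task-5.
Key observation: the cycle task-0 -> task-5 -> task-0 can never break — each member waits on the next; no other process is dragged down with it.
A valid finishing order for the others: task-4, task-1, task-2, task-3, task-6, task-8.
Verifying each step:
  run task-4 (it waits on nothing); releases lock-h and lock-j
  task-1 waits on lock-h — all released -> runs and releases lock-r
  run task-2 (it waits on nothing); releases lock-e
  run task-3 (it waits on nothing); releases lock-s and lock-p
  run task-6 (it waits on nothing); releases lock-b
  run task-8 (it waits on nothing); releases lock-d


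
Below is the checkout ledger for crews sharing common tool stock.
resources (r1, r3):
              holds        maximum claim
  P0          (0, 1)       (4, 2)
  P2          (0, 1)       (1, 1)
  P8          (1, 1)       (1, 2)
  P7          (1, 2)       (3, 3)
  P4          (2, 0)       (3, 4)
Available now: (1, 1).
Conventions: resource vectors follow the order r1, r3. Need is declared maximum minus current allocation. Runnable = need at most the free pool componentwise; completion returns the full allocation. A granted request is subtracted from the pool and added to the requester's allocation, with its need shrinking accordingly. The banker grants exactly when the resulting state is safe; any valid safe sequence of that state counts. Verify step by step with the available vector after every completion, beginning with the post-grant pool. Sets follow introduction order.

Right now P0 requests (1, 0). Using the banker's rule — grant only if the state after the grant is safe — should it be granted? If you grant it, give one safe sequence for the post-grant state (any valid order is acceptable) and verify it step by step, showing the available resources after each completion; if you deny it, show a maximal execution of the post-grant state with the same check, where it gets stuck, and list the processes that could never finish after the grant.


DENY — the pretend-granted state is unsafe.
Key observation: after P8, P2 the pool peaks at (1, 3), and each blocked process is short somewhere: P0 on r1; P7 on r1; P4 on r3.
On the post-grant state, P8, P2 is a maximal run — nothing extends it. Walking it through:
  pool = (0, 1)
  P8: need (0, 1) fits (0, 1); releases (1, 1), pool now (1, 2)
  P2: need (1, 0) fits (1, 2); releases (0, 1), pool now (1, 3)
  P0 still needs (3, 1) but only (1, 3) is free — short on r1
  P7 still needs (2, 1) but only (1, 3) is free — short on r1
  P4 still needs (1, 4) but only (1, 3) is free — short on r3
Processes that could never finish after the grant: P0, P7 and P4.


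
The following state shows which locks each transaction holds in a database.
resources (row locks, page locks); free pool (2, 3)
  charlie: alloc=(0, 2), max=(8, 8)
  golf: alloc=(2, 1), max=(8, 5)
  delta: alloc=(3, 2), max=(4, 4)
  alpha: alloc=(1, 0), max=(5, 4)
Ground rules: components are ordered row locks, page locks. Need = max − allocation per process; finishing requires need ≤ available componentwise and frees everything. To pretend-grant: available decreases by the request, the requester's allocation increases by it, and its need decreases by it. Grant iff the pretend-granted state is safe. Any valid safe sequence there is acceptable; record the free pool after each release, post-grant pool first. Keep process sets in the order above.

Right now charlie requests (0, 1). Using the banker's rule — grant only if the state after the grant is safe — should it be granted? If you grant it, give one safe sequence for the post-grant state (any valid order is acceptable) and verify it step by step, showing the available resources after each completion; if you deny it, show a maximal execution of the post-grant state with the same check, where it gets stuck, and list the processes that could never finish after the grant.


GRANT: granting preserves safety; a valid post-grant sequence is delta, alpha, golf, charlie.
Key observation: after the grant the pool drops to (2, 2), which still lets delta finish first and unwind the rest.
Step-by-step check of the post-grant state:
  pool = (2, 2)
  run delta (needs (1, 2), free (2, 2)); after release of (3, 2) the pool is (5, 4)
  run alpha (needs (4, 4), free (5, 4)); after release of (1, 0) the pool is (6, 4)
  run golf (needs (6, 4), free (6, 4)); after release of (2, 1) the pool is (8, 5)
  run charlie (needs (8, 5), free (8, 5)); after release of (0, 3) the pool is (8, 8)


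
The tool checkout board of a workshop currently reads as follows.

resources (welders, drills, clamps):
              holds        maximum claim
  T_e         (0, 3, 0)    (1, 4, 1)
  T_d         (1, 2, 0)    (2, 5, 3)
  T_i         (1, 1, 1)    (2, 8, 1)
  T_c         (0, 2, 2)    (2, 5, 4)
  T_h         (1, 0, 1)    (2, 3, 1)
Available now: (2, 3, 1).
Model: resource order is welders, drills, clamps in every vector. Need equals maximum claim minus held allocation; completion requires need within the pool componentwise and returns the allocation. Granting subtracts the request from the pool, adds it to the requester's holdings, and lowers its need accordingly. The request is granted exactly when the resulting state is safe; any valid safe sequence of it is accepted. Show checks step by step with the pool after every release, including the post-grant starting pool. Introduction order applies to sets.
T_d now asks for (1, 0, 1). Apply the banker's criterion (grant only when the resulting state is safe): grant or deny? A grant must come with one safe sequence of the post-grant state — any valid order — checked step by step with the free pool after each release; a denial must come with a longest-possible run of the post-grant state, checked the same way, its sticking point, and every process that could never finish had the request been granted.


DENY. Granting would leave the state unsafe.
Key observation: after T_h, T_e the pool peaks at (2, 6, 1), and each blocked process is short somewhere: T_d on clamps; T_i on drills; T_c on clamps.
After a pretend grant, a maximal execution: T_h, T_e — then nothing else fits. Verifying each step:
  pool = (1, 3, 0)
  T_h needs (1, 3, 0) <= (1, 3, 0) -> finishes; pool += (1, 0, 1) = (2, 3, 1)
  T_e needs (1, 1, 1) <= (2, 3, 1) -> finishes; pool += (0, 3, 0) = (2, 6, 1)
  blocked: T_d wants (0, 3, 2), pool (2, 6, 1) — not enough clamps
  blocked: T_i wants (1, 7, 0), pool (2, 6, 1) — not enough drills
  blocked: T_c wants (2, 3, 2), pool (2, 6, 1) — not enough clamps
Processes that could never finish after the grant: T_d, T_i and T_c.


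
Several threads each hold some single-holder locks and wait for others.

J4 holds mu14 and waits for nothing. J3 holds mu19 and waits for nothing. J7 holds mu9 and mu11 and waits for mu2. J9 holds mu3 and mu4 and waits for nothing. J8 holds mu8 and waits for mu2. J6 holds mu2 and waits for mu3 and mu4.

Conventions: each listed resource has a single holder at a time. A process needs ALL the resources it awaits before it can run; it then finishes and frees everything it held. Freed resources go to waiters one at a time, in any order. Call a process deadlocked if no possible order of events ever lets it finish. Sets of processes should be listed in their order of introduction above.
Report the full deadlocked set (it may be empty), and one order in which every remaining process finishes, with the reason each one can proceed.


The deadlocked set is empty.
Key observation: although several processes wait, no cycle exists — each chain bottoms out at a free runner.
A valid finishing order for the others: J4, J9, J6, J8, J7, J3.
Step-by-step check:
  J4 waits on nothing -> runs at once and releases mu14
  J9 waits on nothing -> runs at once and releases mu3 and mu4
  J6: everything it awaited (mu3 and mu4) is free; runs, freeing mu2
  J8: everything it awaited (mu2) is free; runs, freeing mu8
  J7: everything it awaited (mu2) is free; runs, freeing mu9 and mu11
  J3 waits on nothing -> runs at once and releases mu19


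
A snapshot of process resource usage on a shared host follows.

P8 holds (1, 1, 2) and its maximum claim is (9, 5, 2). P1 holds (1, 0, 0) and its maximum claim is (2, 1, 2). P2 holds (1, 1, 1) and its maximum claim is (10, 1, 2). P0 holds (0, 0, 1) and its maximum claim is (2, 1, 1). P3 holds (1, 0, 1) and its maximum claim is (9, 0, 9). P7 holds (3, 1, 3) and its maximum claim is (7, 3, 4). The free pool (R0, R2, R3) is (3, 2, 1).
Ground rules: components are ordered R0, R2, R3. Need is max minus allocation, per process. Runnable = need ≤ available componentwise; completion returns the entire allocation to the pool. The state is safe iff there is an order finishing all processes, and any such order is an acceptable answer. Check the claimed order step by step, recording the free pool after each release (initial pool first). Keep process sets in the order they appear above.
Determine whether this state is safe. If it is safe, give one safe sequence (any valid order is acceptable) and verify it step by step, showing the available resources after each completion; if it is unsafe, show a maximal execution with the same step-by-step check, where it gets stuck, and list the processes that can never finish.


UNSAFE.
Key observation: the pool after P0, P1, P7 is (7, 3, 5); every surviving request exceeds it in R0, so progress ends there.
A maximal execution: P0, P1, P7 — then nothing else fits. Verifying each step:
  pool = (3, 2, 1)
  P0: need (2, 1, 0) fits (3, 2, 1); releases (0, 0, 1), pool now (3, 2, 2)
  P1: need (1, 1, 2) fits (3, 2, 2); releases (1, 0, 0), pool now (4, 2, 2)
  P7: need (4, 2, 1) fits (4, 2, 2); releases (3, 1, 3), pool now (7, 3, 5)
  P8 cannot run: need (8, 4, 0) vs free (7, 3, 5) (insufficient R0 and R2)
  P2 cannot run: need (9, 0, 1) vs free (7, 3, 5) (insufficient R0)
  P3 cannot run: need (8, 0, 8) vs free (7, 3, 5) (insufficient R0 and R3)
Processes that can never finish: P8, P2 and P3.


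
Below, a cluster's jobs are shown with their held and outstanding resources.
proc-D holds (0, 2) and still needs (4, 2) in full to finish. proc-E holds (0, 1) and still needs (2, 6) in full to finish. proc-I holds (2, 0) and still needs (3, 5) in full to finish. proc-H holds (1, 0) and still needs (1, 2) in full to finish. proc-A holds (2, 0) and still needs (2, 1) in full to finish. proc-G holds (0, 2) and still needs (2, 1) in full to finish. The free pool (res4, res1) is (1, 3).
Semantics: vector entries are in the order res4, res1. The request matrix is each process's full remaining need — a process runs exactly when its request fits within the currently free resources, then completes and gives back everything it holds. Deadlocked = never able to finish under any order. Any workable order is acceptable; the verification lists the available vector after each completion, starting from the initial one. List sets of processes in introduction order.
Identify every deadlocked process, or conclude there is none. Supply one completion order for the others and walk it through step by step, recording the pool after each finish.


The deadlocked set is empty.
Key observation: starting with proc-H, each completion frees enough for the next — no one is permanently blocked.
A valid finishing order for the others: proc-H, proc-A, proc-G, proc-D, proc-I, proc-E. Verifying each step:
  pool = (1, 3)
  run proc-H (needs (1, 2), free (1, 3)); after release of (1, 0) the pool is (2, 3)
  run proc-A (needs (2, 1), free (2, 3)); after release of (2, 0) the pool is (4, 3)
  run proc-G (needs (2, 1), free (4, 3)); after release of (0, 2) the pool is (4, 5)
  run proc-D (needs (4, 2), free (4, 5)); after release of (0, 2) the pool is (4, 7)
  run proc-I (needs (3, 5), free (4, 7)); after release of (2, 0) the pool is (6, 7)
  run proc-E (needs (2, 6), free (6, 7)); after release of (0, 1) the pool is (6, 8)


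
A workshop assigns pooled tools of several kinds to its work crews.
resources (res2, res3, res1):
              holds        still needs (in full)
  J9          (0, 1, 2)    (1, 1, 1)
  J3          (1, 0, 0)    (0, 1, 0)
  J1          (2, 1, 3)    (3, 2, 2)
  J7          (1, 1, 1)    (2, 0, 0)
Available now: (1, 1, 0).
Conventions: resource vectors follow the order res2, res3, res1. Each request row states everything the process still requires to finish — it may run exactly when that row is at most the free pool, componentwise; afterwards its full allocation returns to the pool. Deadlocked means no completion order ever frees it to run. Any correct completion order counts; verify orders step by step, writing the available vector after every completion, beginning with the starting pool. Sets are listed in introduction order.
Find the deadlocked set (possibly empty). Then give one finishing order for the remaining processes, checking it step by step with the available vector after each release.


No process is deadlocked.
Key observation: J3 can run right away; the returned allocation unlocks the remaining processes in turn.
The rest can finish in the order J3, J7, J9, J1. Verifying each step:
  pool = (1, 1, 0)
  run J3 (needs (0, 1, 0), free (1, 1, 0)); after release of (1, 0, 0) the pool is (2, 1, 0)
  run J7 (needs (2, 0, 0), free (2, 1, 0)); after release of (1, 1, 1) the pool is (3, 2, 1)
  run J9 (needs (1, 1, 1), free (3, 2, 1)); after release of (0, 1, 2) the pool is (3, 3, 3)
  run J1 (needs (3, 2, 2), free (3, 3, 3)); after release of (2, 1, 3) the pool is (5, 4, 6)


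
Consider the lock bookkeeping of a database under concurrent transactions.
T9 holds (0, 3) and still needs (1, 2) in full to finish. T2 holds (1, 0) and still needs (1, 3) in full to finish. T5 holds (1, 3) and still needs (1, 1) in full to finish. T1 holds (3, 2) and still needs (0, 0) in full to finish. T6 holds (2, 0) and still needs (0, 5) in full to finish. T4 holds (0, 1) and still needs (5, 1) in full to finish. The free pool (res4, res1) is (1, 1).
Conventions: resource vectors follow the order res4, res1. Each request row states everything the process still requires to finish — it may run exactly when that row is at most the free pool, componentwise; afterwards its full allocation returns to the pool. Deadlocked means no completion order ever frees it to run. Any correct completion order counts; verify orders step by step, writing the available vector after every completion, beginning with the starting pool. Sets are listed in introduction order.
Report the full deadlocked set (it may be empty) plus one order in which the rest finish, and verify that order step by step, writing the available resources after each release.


No process is deadlocked.
Key observation: T5 can run right away; the returned allocation unlocks the remaining processes in turn.
The rest can finish in the order T5, T9, T6, T1, T2, T4. Step-by-step check:
  pool = (1, 1)
  T5: need (1, 1) fits (1, 1); releases (1, 3), pool now (2, 4)
  T9: need (1, 2) fits (2, 4); releases (0, 3), pool now (2, 7)
  T6: need (0, 5) fits (2, 7); releases (2, 0), pool now (4, 7)
  T1: need (0, 0) fits (4, 7); releases (3, 2), pool now (7, 9)
  T2: need (1, 3) fits (7, 9); releases (1, 0), pool now (8, 9)
  T4: need (5, 1) fits (8, 9); releases (0, 1), pool now (8, 10)


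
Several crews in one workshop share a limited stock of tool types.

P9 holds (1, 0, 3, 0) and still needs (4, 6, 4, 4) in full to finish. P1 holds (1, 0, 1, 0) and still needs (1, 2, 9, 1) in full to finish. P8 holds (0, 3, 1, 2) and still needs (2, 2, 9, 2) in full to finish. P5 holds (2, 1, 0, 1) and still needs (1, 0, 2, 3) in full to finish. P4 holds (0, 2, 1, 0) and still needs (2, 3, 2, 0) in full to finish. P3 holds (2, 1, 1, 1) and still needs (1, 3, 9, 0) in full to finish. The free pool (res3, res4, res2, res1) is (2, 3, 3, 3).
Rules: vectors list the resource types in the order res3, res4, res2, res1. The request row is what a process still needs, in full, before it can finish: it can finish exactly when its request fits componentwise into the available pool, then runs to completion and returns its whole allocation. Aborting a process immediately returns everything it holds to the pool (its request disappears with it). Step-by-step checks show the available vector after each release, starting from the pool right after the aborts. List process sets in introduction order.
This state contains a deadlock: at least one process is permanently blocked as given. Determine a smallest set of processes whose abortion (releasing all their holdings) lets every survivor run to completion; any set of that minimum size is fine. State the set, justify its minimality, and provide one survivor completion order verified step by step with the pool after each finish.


The answer: abort P1 and P8.
Key observation: P3 had no path to completion before; after the abort of P1 and P8 ((1, 3, 2, 2) returned), step 4 is where it fits.
Why nothing smaller works — every single abort fails: P9 alone leaves P1 blocked (short on res2); P1 alone leaves P8 blocked (short on res2); P8 alone leaves P1 blocked (short on res2); P5 alone leaves P1 blocked (short on res2); P4 alone leaves P1 blocked (short on res2); P3 alone leaves P1 blocked (short on res2).
Survivors finish in the order: P5, P9, P4, P3. Verifying each step (pool after the aborts first):
  pool = (3, 6, 5, 5)
  run P5 (needs (1, 0, 2, 3), free (3, 6, 5, 5)); after release of (2, 1, 0, 1) the pool is (5, 7, 5, 6)
  run P9 (needs (4, 6, 4, 4), free (5, 7, 5, 6)); after release of (1, 0, 3, 0) the pool is (6, 7, 8, 6)
  run P4 (needs (2, 3, 2, 0), free (6, 7, 8, 6)); after release of (0, 2, 1, 0) the pool is (6, 9, 9, 6)
  run P3 (needs (1, 3, 9, 0), free (6, 9, 9, 6)); after release of (2, 1, 1, 1) the pool is (8, 10, 10, 7)


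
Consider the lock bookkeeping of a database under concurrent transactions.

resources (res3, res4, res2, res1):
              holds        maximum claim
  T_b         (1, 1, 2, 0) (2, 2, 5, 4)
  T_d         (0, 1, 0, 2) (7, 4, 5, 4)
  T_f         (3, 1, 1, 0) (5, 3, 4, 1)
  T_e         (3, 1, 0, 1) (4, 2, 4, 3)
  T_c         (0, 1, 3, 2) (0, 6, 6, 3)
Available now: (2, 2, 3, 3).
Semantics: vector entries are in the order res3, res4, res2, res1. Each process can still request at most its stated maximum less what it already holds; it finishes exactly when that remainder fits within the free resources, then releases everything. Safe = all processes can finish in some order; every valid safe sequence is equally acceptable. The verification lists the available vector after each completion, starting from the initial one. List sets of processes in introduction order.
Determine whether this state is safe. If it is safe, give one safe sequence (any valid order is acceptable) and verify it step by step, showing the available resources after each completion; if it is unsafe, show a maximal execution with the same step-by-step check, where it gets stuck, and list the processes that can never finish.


The state is SAFE; one workable sequence: T_f, T_e, T_b, T_d, T_c.
Key observation: T_f is the earliest step where a requested resource binds exactly: need (2, 2, 3, 1), pool (2, 2, 3, 3) at its turn.
Check, step by step:
  pool = (2, 2, 3, 3)
  T_f needs (2, 2, 3, 1) <= (2, 2, 3, 3) -> finishes; pool += (3, 1, 1, 0) = (5, 3, 4, 3)
  T_e needs (1, 1, 4, 2) <= (5, 3, 4, 3) -> finishes; pool += (3, 1, 0, 1) = (8, 4, 4, 4)
  T_b needs (1, 1, 3, 4) <= (8, 4, 4, 4) -> finishes; pool += (1, 1, 2, 0) = (9, 5, 6, 4)
  T_d needs (7, 3, 5, 2) <= (9, 5, 6, 4) -> finishes; pool += (0, 1, 0, 2) = (9, 6, 6, 6)
  T_c needs (0, 5, 3, 1) <= (9, 6, 6, 6) -> finishes; pool += (0, 1, 3, 2) = (9, 7, 9, 8)


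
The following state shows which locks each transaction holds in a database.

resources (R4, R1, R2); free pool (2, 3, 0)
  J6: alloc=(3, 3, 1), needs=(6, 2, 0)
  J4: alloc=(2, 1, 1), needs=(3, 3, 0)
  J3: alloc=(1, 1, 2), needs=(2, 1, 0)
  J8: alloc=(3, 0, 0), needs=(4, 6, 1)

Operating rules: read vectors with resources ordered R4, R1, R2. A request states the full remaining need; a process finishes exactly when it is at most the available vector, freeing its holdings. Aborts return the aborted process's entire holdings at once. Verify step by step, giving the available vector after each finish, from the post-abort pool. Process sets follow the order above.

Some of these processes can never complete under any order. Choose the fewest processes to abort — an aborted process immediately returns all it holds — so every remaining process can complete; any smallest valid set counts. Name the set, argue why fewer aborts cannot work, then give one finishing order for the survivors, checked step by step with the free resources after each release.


Abort J8.
Key observation: the returned (3, 0, 0) from J8 is what brings J6 — unrunnable before, under any order — into play at step 3.
Minimality: the empty abort set fails — the state is deadlocked as it stands.
The survivors complete as J3, J4, J6. Verifying each step (starting from the post-abort pool):
  pool = (5, 3, 0)
  run J3 (needs (2, 1, 0), free (5, 3, 0)); after release of (1, 1, 2) the pool is (6, 4, 2)
  run J4 (needs (3, 3, 0), free (6, 4, 2)); after release of (2, 1, 1) the pool is (8, 5, 3)
  run J6 (needs (6, 2, 0), free (8, 5, 3)); after release of (3, 3, 1) the pool is (11, 8, 4)


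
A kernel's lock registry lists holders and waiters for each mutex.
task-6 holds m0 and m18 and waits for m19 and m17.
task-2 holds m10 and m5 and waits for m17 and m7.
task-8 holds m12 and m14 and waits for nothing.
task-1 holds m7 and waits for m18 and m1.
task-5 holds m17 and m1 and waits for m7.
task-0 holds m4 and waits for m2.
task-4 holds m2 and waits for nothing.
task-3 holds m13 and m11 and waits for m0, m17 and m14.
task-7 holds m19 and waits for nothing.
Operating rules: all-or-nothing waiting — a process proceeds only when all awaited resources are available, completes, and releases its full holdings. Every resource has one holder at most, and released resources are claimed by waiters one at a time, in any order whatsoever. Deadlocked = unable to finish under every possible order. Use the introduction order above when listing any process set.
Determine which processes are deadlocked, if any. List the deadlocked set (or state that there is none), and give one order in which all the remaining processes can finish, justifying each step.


Deadlocked set: task-6, task-2, task-1, task-5 and task-3.
Key observation: the cycle task-6 -> task-5 -> task-1 -> task-6 can never break — each member waits on the next; task-2 and task-3 wait into the deadlock from upstream.
A valid finishing order for the others: task-7, task-4, task-8, task-0.
Verifying each step:
  run task-7 (it waits on nothing); releases m19
  run task-4 (it waits on nothing); releases m2
  run task-8 (it waits on nothing); releases m12 and m14
  run task-0 (all its waits — m2 — are resolved); releases m4


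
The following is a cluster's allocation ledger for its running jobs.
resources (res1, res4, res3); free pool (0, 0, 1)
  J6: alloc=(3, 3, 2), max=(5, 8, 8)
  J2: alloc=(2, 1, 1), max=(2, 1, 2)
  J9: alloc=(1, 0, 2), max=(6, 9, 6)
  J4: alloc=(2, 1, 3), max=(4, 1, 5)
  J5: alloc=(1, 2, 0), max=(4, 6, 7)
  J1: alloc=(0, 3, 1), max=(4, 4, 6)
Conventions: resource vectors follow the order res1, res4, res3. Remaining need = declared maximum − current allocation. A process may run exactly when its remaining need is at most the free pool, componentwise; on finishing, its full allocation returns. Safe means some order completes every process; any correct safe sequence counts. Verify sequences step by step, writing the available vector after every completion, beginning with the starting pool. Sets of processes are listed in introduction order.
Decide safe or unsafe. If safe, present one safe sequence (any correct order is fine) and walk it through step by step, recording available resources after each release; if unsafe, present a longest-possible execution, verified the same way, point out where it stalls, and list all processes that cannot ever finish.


SAFE, for example via the order J2, J4, J1, J6, J5, J9.
Key observation: J2 is the earliest step where a requested resource binds exactly: need (0, 0, 1), pool (0, 0, 1) at its turn.
Check, step by step:
  pool = (0, 0, 1)
  run J2 (needs (0, 0, 1), free (0, 0, 1)); after release of (2, 1, 1) the pool is (2, 1, 2)
  run J4 (needs (2, 0, 2), free (2, 1, 2)); after release of (2, 1, 3) the pool is (4, 2, 5)
  run J1 (needs (4, 1, 5), free (4, 2, 5)); after release of (0, 3, 1) the pool is (4, 5, 6)
  run J6 (needs (2, 5, 6), free (4, 5, 6)); after release of (3, 3, 2) the pool is (7, 8, 8)
  run J5 (needs (3, 4, 7), free (7, 8, 8)); after release of (1, 2, 0) the pool is (8, 10, 8)
  run J9 (needs (5, 9, 4), free (8, 10, 8)); after release of (1, 0, 2) the pool is (9, 10, 10)


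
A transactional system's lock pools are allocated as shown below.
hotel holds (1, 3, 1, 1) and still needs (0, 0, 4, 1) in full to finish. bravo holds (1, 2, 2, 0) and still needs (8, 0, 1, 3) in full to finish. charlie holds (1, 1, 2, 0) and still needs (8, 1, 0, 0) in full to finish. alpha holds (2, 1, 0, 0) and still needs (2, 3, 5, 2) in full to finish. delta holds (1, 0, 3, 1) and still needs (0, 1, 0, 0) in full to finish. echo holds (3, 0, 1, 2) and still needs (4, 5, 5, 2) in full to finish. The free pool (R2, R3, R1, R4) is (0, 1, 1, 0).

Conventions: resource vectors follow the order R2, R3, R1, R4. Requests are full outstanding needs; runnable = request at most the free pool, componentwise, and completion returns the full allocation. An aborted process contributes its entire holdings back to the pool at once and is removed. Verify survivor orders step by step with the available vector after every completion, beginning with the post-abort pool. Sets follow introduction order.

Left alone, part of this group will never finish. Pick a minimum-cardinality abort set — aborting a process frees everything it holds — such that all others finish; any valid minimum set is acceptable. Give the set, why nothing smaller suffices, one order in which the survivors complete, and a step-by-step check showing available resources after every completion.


Abort charlie.
Key observation: before aborting charlie, bravo was permanently blocked — no order could ever run it; afterwards it completes at step 5.
Minimality: the empty abort set fails — the state is deadlocked as it stands.
One survivor order: delta, hotel, alpha, echo, bravo. Walking it through (post-abort pool first):
  pool = (1, 2, 3, 0)
  run delta (needs (0, 1, 0, 0), free (1, 2, 3, 0)); after release of (1, 0, 3, 1) the pool is (2, 2, 6, 1)
  run hotel (needs (0, 0, 4, 1), free (2, 2, 6, 1)); after release of (1, 3, 1, 1) the pool is (3, 5, 7, 2)
  run alpha (needs (2, 3, 5, 2), free (3, 5, 7, 2)); after release of (2, 1, 0, 0) the pool is (5, 6, 7, 2)
  run echo (needs (4, 5, 5, 2), free (5, 6, 7, 2)); after release of (3, 0, 1, 2) the pool is (8, 6, 8, 4)
  run bravo (needs (8, 0, 1, 3), free (8, 6, 8, 4)); after release of (1, 2, 2, 0) the pool is (9, 8, 10, 4)


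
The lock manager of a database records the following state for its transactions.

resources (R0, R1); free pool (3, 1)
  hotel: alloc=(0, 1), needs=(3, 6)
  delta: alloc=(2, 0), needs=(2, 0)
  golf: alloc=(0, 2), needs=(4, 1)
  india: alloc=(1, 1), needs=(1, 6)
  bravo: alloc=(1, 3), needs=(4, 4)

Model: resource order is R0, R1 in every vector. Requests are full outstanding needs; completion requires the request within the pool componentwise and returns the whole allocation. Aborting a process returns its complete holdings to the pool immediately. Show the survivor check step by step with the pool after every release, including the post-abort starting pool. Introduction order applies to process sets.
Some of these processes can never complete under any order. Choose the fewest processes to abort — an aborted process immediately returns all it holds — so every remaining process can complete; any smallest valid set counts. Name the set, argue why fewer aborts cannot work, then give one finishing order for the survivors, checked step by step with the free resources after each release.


Minimum abort set: hotel.
Key observation: bravo was stuck for good until hotel gave back (0, 1); in the order shown it finishes at step 3.
Why nothing smaller works: aborting no one leaves the state deadlocked as given.
One survivor order: delta, golf, bravo, india. Verifying each step (post-abort pool first):
  pool = (3, 2)
  delta needs (2, 0) <= (3, 2) -> finishes; pool += (2, 0) = (5, 2)
  golf needs (4, 1) <= (5, 2) -> finishes; pool += (0, 2) = (5, 4)
  bravo needs (4, 4) <= (5, 4) -> finishes; pool += (1, 3) = (6, 7)
  india needs (1, 6) <= (6, 7) -> finishes; pool += (1, 1) = (7, 8)


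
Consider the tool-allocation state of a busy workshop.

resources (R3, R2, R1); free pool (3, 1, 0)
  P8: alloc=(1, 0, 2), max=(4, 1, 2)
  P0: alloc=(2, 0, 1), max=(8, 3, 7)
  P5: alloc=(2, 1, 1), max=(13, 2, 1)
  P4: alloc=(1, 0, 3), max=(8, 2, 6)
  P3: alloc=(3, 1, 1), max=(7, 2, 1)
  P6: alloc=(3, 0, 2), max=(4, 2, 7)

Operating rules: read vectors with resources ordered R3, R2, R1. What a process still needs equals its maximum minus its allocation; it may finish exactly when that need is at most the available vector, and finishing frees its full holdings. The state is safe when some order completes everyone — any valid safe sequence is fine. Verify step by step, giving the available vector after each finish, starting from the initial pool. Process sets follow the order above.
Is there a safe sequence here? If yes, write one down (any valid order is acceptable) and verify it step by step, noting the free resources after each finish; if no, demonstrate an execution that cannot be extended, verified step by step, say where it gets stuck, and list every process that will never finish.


SAFE — a valid safe sequence is P8, P3, P4, P6, P5, P0.
Key observation: at P8 the run first touches a limit — (3, 1, 0) against (3, 1, 0), exact on a resource it actually requests.
Check, step by step:
  pool = (3, 1, 0)
  P8 needs (3, 1, 0) <= (3, 1, 0) -> finishes; pool += (1, 0, 2) = (4, 1, 2)
  P3 needs (4, 1, 0) <= (4, 1, 2) -> finishes; pool += (3, 1, 1) = (7, 2, 3)
  P4 needs (7, 2, 3) <= (7, 2, 3) -> finishes; pool += (1, 0, 3) = (8, 2, 6)
  P6 needs (1, 2, 5) <= (8, 2, 6) -> finishes; pool += (3, 0, 2) = (11, 2, 8)
  P5 needs (11, 1, 0) <= (11, 2, 8) -> finishes; pool += (2, 1, 1) = (13, 3, 9)
  P0 needs (6, 3, 6) <= (13, 3, 9) -> finishes; pool += (2, 0, 1) = (15, 3, 10)


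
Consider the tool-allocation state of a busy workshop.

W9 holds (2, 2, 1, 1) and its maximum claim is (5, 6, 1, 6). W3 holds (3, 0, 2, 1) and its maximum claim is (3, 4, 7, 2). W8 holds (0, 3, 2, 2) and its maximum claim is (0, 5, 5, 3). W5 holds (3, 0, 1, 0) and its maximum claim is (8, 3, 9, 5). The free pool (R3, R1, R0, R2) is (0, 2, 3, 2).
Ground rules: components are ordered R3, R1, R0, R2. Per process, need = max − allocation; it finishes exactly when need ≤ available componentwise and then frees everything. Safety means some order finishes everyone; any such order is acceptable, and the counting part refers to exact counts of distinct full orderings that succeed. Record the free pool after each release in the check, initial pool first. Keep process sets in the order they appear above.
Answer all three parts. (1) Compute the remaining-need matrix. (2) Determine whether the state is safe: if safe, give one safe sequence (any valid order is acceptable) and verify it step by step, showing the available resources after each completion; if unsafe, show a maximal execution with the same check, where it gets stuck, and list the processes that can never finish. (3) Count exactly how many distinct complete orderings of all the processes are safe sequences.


(1) Remaining need (order R3, R1, R0, R2):
  W9: (3, 4, 0, 5)
  W3: (0, 4, 5, 1)
  W8: (0, 2, 3, 1)
  W5: (5, 3, 8, 5)
(2) SAFE. One safe sequence: W8, W3, W9, W5.
Key observation: reading the order forward, W8 is the first process whose need (0, 2, 3, 1) meets the free pool (0, 2, 3, 2) exactly on a resource it requests.
Check, step by step:
  pool = (0, 2, 3, 2)
  run W8 (needs (0, 2, 3, 1), free (0, 2, 3, 2)); after release of (0, 3, 2, 2) the pool is (0, 5, 5, 4)
  run W3 (needs (0, 4, 5, 1), free (0, 5, 5, 4)); after release of (3, 0, 2, 1) the pool is (3, 5, 7, 5)
  run W9 (needs (3, 4, 0, 5), free (3, 5, 7, 5)); after release of (2, 2, 1, 1) the pool is (5, 7, 8, 6)
  run W5 (needs (5, 3, 8, 5), free (5, 7, 8, 6)); after release of (3, 0, 1, 0) the pool is (8, 7, 9, 6)
(3) Exactly 1 of the possible complete orderings is a safe sequence.


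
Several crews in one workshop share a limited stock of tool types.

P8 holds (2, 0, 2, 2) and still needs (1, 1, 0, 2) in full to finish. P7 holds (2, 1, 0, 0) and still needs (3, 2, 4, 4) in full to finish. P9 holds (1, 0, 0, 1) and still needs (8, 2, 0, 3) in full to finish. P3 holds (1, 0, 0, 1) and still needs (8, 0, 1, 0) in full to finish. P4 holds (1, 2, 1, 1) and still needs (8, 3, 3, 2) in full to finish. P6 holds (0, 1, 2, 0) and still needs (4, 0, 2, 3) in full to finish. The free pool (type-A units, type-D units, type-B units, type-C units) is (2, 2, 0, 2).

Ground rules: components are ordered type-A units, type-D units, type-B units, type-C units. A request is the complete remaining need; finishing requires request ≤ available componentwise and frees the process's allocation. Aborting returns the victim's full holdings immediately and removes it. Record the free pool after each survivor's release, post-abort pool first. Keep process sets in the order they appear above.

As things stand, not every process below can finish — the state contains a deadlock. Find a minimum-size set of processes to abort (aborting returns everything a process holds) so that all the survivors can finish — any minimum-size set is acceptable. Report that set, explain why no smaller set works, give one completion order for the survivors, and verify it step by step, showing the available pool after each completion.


Abort P3 and P4.
Key observation: P9 was stuck for good until P3 and P4 gave back (2, 2, 1, 2); in the order shown it finishes at step 4.
No one abort is enough; case by case: P8 alone leaves P9 blocked (short on type-A units); P7 alone leaves P9 blocked (short on type-A units); P9 alone leaves P3 blocked (short on type-A units); P3 alone leaves P9 blocked (short on type-A units); P4 alone leaves P9 blocked (short on type-A units); P6 alone leaves P9 blocked (short on type-A units).
Survivors finish in the order: P8, P6, P7, P9. Check, step by step (pool after the aborts first):
  pool = (4, 4, 1, 4)
  run P8 (needs (1, 1, 0, 2), free (4, 4, 1, 4)); after release of (2, 0, 2, 2) the pool is (6, 4, 3, 6)
  run P6 (needs (4, 0, 2, 3), free (6, 4, 3, 6)); after release of (0, 1, 2, 0) the pool is (6, 5, 5, 6)
  run P7 (needs (3, 2, 4, 4), free (6, 5, 5, 6)); after release of (2, 1, 0, 0) the pool is (8, 6, 5, 6)
  run P9 (needs (8, 2, 0, 3), free (8, 6, 5, 6)); after release of (1, 0, 0, 1) the pool is (9, 6, 5, 7)
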